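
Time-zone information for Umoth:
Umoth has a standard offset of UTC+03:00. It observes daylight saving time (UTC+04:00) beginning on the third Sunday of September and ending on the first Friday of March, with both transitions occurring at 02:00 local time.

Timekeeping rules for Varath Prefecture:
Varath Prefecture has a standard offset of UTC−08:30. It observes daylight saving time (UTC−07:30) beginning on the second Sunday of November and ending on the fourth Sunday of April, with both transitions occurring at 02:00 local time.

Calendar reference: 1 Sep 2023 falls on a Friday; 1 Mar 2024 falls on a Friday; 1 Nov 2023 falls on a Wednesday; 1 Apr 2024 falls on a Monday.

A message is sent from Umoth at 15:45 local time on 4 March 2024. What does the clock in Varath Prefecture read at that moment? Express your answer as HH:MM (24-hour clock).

1 September 2023 is a Friday, so the first Sunday is September 3 and the third is September 17.
1 March 2024 is a Friday, so the first Friday is March 1.
Daylight saving runs 17 September 2023 – 1 March 2024; 4 March 2024 is outside that window, so Umoth is on standard time at UTC+03:00.
15:45 Umoth − 3h = 12:45 UTC.
1 November 2023 is a Wednesday, so the first Sunday is November 5 and the second is November 12.
1 April 2024 is a Monday, so the first Sunday is April 7 and the fourth is April 28.
At the standard offset (UTC−08:30), 12:45 UTC − 8h30m = 04:15 Varath Prefecture standard time.
Daylight saving runs 12 November 2023 – 28 April 2024; the standard-time date in Varath Prefecture, 4 March 2024, is inside that window, so Varath Prefecture is at UTC−07:30.
12:45 UTC − 7h30m = 05:15 Varath Prefecture.

05:15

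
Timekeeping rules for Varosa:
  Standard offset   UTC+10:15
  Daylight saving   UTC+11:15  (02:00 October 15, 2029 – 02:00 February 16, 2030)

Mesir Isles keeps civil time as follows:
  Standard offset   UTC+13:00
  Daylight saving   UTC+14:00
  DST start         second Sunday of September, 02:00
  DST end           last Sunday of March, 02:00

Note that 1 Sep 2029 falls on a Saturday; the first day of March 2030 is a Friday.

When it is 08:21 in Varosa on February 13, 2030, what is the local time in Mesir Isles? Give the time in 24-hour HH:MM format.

11:06

February 13, 2030 falls between 15 October 2029 and 16 February 2030, so daylight saving is in effect and Varosa is at UTC+11:15.
08:21 Varosa − 11h15m = 21:06 UTC (rolling into the previous day, 12 February 2030).
1 September 2029 is a Saturday, so the first Sunday is September 2 and the second is September 9.
1 March 2030 is a Friday, so Sundays fall on 3, 10, 17, 24, 31; the last is March 31.
At the standard offset (UTC+13:00), 21:06 UTC + 13h = 10:06 Mesir Isles standard time (rolling into the next day, 13 February 2030).
Daylight saving runs 9 September 2029 – 31 March 2030; the standard-time date in Mesir Isles, February 13, 2030, is inside that window, so Mesir Isles is at UTC+14:00.
21:06 UTC + 14h = 11:06 Mesir Isles (rolling into the next day, 13 February 2030).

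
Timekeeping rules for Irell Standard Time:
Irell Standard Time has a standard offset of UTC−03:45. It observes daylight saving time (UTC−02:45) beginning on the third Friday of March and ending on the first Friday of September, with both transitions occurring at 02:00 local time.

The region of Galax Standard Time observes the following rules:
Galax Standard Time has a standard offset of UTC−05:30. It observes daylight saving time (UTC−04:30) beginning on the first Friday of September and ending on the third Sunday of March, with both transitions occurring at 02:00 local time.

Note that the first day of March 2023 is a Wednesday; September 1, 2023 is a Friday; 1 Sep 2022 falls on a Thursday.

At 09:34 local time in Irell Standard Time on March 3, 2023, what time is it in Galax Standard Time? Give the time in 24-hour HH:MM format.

1 March 2023 is a Wednesday, so the first Friday is March 3 and the third is March 17.
1 September 2023 is a Friday, so the first Friday is September 1.
March 3, 2023 is outside the daylight-saving period (17 March – 1 September), so Irell Standard Time is on standard time, UTC−03:45.
09:34 Irell Standard Time + 3h45m = 13:19 UTC.
1 September 2022 is a Thursday, so the first Friday is September 2.
1 March 2023 is a Wednesday, so the first Sunday is March 5 and the third is March 19.
At the standard offset (UTC−05:30), 13:19 UTC − 5h30m = 07:49 Galax Standard Time standard time.
The standard-time date in Galax Standard Time, March 3, 2023, lies within the daylight-saving period (2 September 2022 – 19 March 2023), so Galax Standard Time is on daylight time, UTC−04:30.
13:19 UTC − 4h30m = 08:49 Galax Standard Time.

08:49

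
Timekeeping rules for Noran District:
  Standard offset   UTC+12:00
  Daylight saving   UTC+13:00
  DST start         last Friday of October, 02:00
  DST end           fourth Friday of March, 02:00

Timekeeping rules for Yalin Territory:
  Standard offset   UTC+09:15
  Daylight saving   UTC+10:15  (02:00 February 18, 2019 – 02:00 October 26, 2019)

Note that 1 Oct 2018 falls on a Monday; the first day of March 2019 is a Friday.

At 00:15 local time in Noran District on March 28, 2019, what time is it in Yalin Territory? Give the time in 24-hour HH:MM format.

1 October 2018 is a Monday, so Fridays fall on 5, 12, 19, 26; the last is October 26.
1 March 2019 is a Friday, so the first Friday is March 1 and the fourth is March 22.
Daylight saving runs 26 October 2018 – 22 March 2019; March 28, 2019 is outside that window, so Noran District is on standard time at UTC+12:00.
00:15 Noran District − 12h = 12:15 UTC (rolling into the previous day, 27 March 2019).
At the standard offset (UTC+09:15), 12:15 UTC + 9h15m = 21:30 Yalin Territory standard time.
The standard-time date in Yalin Territory, March 27, 2019, falls between 18 February and 26 October, so daylight saving is in effect and Yalin Territory is at UTC+10:15.
12:15 UTC + 10h15m = 22:30 Yalin Territory.

22:30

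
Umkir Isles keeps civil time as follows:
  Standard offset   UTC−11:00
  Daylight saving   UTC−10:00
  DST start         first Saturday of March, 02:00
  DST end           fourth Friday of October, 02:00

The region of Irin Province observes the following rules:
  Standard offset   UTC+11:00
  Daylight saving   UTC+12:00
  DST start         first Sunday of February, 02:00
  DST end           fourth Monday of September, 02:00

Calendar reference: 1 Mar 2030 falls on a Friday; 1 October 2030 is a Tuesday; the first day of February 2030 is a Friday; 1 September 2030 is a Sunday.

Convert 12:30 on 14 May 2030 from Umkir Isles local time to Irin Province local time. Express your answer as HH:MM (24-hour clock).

1 March 2030 is a Friday, so the first Saturday is March 2.
1 October 2030 is a Tuesday, so the first Friday is October 4 and the fourth is October 25.
14 May 2030 lies within the daylight-saving period (2 March – 25 October), so Umkir Isles is on daylight time, UTC−10:00.
12:30 Umkir Isles + 10h = 22:30 UTC.
1 February 2030 is a Friday, so the first Sunday is February 3.
1 September 2030 is a Sunday, so the first Monday is September 2 and the fourth is September 23.
At the standard offset (UTC+11:00), 22:30 UTC + 11h = 09:30 Irin Province standard time (rolling into the next day, 15 May 2030).
The standard-time date in Irin Province, 15 May 2030, lies within the daylight-saving period (3 February – 23 September), so Irin Province is on daylight time, UTC+12:00.
22:30 UTC + 12h = 10:30 Irin Province (rolling into the next day, 15 May 2030).

10:30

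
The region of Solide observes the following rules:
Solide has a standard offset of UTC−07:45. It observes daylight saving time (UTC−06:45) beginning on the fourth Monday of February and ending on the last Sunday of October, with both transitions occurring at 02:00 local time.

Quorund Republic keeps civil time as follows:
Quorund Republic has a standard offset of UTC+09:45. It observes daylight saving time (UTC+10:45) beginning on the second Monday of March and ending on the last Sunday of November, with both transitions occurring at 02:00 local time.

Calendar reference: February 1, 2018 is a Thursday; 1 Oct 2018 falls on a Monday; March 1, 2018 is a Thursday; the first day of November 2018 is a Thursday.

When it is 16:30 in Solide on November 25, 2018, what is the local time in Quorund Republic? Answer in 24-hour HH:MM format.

10:00

1 February 2018 is a Thursday, so the first Monday is February 5 and the fourth is February 26.
1 October 2018 is a Monday, so Sundays fall on 7, 14, 21, 28; the last is October 28.
November 25, 2018 is outside the daylight-saving period (26 February – 28 October), so Solide is on standard time, UTC−07:45.
16:30 Solide + 7h45m = 00:15 UTC (rolling into the next day, 26 November 2018).
1 March 2018 is a Thursday, so the first Monday is March 5 and the second is March 12.
1 November 2018 is a Thursday, so Sundays fall on 4, 11, 18, 25; the last is November 25.
At the standard offset (UTC+09:45), 00:15 UTC + 9h45m = 10:00 Quorund Republic standard time.
The standard-time date in Quorund Republic, November 26, 2018, is outside the daylight-saving period (12 March – 25 November), so Quorund Republic is on standard time, UTC+09:45.
00:15 UTC + 9h45m = 10:00 Quorund Republic.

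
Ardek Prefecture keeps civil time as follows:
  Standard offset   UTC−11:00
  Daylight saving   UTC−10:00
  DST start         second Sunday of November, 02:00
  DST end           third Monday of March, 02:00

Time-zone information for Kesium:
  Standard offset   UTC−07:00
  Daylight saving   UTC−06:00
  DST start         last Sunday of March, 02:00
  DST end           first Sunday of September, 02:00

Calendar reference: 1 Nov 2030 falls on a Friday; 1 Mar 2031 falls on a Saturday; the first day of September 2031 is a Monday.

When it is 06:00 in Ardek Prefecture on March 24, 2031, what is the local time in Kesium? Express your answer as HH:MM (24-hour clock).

1 November 2030 is a Friday, so the first Sunday is November 3 and the second is November 10.
1 March 2031 is a Saturday, so the first Monday is March 3 and the third is March 17.
March 24, 2031 is outside the daylight-saving period (10 November 2030 – 17 March 2031), so Ardek Prefecture is on standard time, UTC−11:00.
06:00 Ardek Prefecture + 11h = 17:00 UTC.
1 March 2031 is a Saturday, so Sundays fall on 2, 9, 16, 23, 30; the last is March 30.
1 September 2031 is a Monday, so the first Sunday is September 7.
At the standard offset (UTC−07:00), 17:00 UTC − 7h = 10:00 Kesium standard time.
The standard-time date in Kesium, March 24, 2031, is outside the daylight-saving period (30 March – 7 September), so Kesium is on standard time, UTC−07:00.
17:00 UTC − 7h = 10:00 Kesium.

10:00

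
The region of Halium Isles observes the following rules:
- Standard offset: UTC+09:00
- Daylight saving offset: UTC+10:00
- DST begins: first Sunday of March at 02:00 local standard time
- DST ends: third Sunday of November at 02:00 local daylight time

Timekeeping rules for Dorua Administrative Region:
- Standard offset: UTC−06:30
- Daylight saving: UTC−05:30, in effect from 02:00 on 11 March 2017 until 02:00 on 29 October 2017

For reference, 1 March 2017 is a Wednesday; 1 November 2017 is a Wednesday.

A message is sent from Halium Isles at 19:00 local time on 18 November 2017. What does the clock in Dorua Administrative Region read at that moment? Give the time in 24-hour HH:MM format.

02:30

1 March 2017 is a Wednesday, so the first Sunday is March 5.
1 November 2017 is a Wednesday, so the first Sunday is November 5 and the third is November 19.
18 November 2017 lies within the daylight-saving period (5 March – 19 November), so Halium Isles is on daylight time, UTC+10:00.
19:00 Halium Isles − 10h = 09:00 UTC.
At the standard offset (UTC−06:30), 09:00 UTC − 6h30m = 02:30 Dorua Administrative Region standard time.
Daylight saving runs 11 March – 29 October; the standard-time date in Dorua Administrative Region, 18 November 2017, is outside that window, so Dorua Administrative Region is on standard time at UTC−06:30.
09:00 UTC − 6h30m = 02:30 Dorua Administrative Region.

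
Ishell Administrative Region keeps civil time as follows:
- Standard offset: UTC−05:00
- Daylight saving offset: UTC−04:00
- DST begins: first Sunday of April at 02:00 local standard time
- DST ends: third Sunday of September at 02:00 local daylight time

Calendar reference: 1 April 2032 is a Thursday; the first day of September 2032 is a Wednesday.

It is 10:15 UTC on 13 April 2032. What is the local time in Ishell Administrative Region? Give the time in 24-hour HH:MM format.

06:15

1 April 2032 is a Thursday, so the first Sunday is April 4.
1 September 2032 is a Wednesday, so the first Sunday is September 5 and the third is September 19.
At the standard offset (UTC−05:00), 10:15 UTC − 5h = 05:15 Ishell Administrative Region standard time.
The standard-time date in Ishell Administrative Region, 13 April 2032, lies within the daylight-saving period (4 April – 19 September), so Ishell Administrative Region is on daylight time, UTC−04:00.
10:15 UTC − 4h = 06:15 local.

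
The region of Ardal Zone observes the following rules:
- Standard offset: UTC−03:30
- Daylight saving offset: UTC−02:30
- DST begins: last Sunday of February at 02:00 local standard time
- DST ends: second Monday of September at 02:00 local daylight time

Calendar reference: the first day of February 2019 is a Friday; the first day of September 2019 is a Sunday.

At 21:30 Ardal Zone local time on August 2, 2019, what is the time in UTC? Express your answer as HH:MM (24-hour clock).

1 February 2019 is a Friday, so Sundays fall on 3, 10, 17, 24; the last is February 24.
1 September 2019 is a Sunday, so the first Monday is September 2 and the second is September 9.
Daylight saving runs 24 February – 9 September; August 2, 2019 is inside that window, so Ardal Zone is at UTC−02:30.
21:30 local + 2h30m = 00:00 UTC (rolling into the next day, 3 August 2019).

00:00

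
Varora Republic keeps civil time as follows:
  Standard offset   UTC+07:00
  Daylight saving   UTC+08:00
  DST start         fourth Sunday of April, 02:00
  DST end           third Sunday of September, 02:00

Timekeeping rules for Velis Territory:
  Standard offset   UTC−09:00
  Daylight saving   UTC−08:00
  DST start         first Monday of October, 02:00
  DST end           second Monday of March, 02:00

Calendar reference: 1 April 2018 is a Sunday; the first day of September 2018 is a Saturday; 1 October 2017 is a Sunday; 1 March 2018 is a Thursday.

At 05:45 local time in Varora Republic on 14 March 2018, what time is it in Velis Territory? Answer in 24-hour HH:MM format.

13:45

1 April 2018 is a Sunday, so the first Sunday is April 1 and the fourth is April 22.
1 September 2018 is a Saturday, so the first Sunday is September 2 and the third is September 16.
Daylight saving runs 22 April – 16 September; 14 March 2018 is outside that window, so Varora Republic is on standard time at UTC+07:00.
05:45 Varora Republic − 7h = 22:45 UTC (rolling into the previous day, 13 March 2018).
1 October 2017 is a Sunday, so the first Monday is October 2.
1 March 2018 is a Thursday, so the first Monday is March 5 and the second is March 12.
At the standard offset (UTC−09:00), 22:45 UTC − 9h = 13:45 Velis Territory standard time.
The standard-time date in Velis Territory, 13 March 2018, does not fall between 2 October 2017 and 12 March 2018, so daylight saving is not in effect and Velis Territory is at UTC−09:00.
22:45 UTC − 9h = 13:45 Velis Territory.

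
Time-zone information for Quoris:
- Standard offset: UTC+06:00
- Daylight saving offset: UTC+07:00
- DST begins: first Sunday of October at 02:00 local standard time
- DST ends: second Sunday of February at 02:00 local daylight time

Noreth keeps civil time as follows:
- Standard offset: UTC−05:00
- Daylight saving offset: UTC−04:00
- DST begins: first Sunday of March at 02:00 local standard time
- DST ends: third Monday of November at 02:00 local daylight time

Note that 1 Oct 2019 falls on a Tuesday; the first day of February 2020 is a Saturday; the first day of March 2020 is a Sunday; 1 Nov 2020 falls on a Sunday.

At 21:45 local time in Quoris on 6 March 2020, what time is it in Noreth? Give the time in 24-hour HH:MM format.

1 October 2019 is a Tuesday, so the first Sunday is October 6.
1 February 2020 is a Saturday, so the first Sunday is February 2 and the second is February 9.
6 March 2020 is outside the daylight-saving period (6 October 2019 – 9 February 2020), so Quoris is on standard time, UTC+06:00.
21:45 Quoris − 6h = 15:45 UTC.
1 March 2020 is a Sunday, so the first Sunday is March 1.
1 November 2020 is a Sunday, so the first Monday is November 2 and the third is November 16.
At the standard offset (UTC−05:00), 15:45 UTC − 5h = 10:45 Noreth standard time.
The standard-time date in Noreth, 6 March 2020, falls between 1 March and 16 November, so daylight saving is in effect and Noreth is at UTC−04:00.
15:45 UTC − 4h = 11:45 Noreth.

11:45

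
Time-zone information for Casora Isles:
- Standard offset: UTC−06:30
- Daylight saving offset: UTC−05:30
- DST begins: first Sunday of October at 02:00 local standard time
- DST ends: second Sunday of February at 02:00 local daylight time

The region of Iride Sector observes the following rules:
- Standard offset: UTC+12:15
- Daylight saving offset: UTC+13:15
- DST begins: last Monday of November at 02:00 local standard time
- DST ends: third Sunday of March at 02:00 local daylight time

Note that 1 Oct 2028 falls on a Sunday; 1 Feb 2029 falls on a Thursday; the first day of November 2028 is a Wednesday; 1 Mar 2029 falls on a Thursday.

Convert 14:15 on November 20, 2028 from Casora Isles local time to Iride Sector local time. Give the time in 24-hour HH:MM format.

08:00

1 October 2028 is a Sunday, so the first Sunday is October 1.
1 February 2029 is a Thursday, so the first Sunday is February 4 and the second is February 11.
November 20, 2028 falls between 1 October 2028 and 11 February 2029, so daylight saving is in effect and Casora Isles is at UTC−05:30.
14:15 Casora Isles + 5h30m = 19:45 UTC.
1 November 2028 is a Wednesday, so Mondays fall on 6, 13, 20, 27; the last is November 27.
1 March 2029 is a Thursday, so the first Sunday is March 4 and the third is March 18.
At the standard offset (UTC+12:15), 19:45 UTC + 12h15m = 08:00 Iride Sector standard time (rolling into the next day, 21 November 2028).
The standard-time date in Iride Sector, November 21, 2028, does not fall between 27 November 2028 and 18 March 2029, so daylight saving is not in effect and Iride Sector is at UTC+12:15.
19:45 UTC + 12h15m = 08:00 Iride Sector (rolling into the next day, 21 November 2028).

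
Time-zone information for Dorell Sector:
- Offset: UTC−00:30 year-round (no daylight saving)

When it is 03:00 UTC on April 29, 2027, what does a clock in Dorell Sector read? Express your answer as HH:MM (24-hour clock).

Dorell Sector stays on UTC−00:30 all year.
03:00 UTC − 0h30m = 02:30 local.

02:30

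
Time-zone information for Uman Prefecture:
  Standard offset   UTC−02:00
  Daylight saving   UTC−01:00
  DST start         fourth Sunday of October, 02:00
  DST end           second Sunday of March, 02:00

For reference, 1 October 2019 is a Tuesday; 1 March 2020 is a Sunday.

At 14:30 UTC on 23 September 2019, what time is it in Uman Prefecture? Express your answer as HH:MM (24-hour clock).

12:30

1 October 2019 is a Tuesday, so the first Sunday is October 6 and the fourth is October 27.
1 March 2020 is a Sunday, so the first Sunday is March 1 and the second is March 8.
At the standard offset (UTC−02:00), 14:30 UTC − 2h = 12:30 Uman Prefecture standard time.
The standard-time date in Uman Prefecture, 23 September 2019, does not fall between 27 October 2019 and 8 March 2020, so daylight saving is not in effect and Uman Prefecture is at UTC−02:00.
14:30 UTC − 2h = 12:30 local.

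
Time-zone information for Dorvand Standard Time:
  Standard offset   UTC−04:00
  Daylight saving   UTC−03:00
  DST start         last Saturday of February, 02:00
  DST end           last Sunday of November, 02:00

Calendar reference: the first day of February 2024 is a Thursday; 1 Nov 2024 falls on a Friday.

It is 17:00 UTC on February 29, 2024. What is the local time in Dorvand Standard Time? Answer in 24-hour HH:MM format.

1 February 2024 is a Thursday, so Saturdays fall on 3, 10, 17, 24; the last is February 24.
1 November 2024 is a Friday, so Sundays fall on 3, 10, 17, 24; the last is November 24.
At the standard offset (UTC−04:00), 17:00 UTC − 4h = 13:00 Dorvand Standard Time standard time.
Daylight saving runs 24 February – 24 November; the standard-time date in Dorvand Standard Time, February 29, 2024, is inside that window, so Dorvand Standard Time is at UTC−03:00.
17:00 UTC − 3h = 14:00 local.

14:00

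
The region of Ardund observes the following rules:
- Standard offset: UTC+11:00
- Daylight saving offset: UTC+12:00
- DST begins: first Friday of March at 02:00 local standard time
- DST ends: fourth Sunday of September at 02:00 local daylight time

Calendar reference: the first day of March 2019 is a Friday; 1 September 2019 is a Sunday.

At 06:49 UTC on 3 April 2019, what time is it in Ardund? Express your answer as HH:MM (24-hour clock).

1 March 2019 is a Friday, so the first Friday is March 1.
1 September 2019 is a Sunday, so the first Sunday is September 1 and the fourth is September 22.
At the standard offset (UTC+11:00), 06:49 UTC + 11h = 17:49 Ardund standard time.
The standard-time date in Ardund, 3 April 2019, falls between 1 March and 22 September, so daylight saving is in effect and Ardund is at UTC+12:00.
06:49 UTC + 12h = 18:49 local.

18:49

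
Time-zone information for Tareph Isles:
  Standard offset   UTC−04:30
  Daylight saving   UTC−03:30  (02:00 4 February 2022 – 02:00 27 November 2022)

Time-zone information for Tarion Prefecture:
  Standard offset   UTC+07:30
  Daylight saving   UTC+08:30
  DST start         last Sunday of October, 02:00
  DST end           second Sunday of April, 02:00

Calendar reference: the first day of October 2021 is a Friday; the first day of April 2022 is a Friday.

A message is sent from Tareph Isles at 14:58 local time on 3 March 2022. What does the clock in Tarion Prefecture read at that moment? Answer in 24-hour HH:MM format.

3 March 2022 falls between 4 February and 27 November, so daylight saving is in effect and Tareph Isles is at UTC−03:30.
14:58 Tareph Isles + 3h30m = 18:28 UTC.
1 October 2021 is a Friday, so Sundays fall on 3, 10, 17, 24, 31; the last is October 31.
1 April 2022 is a Friday, so the first Sunday is April 3 and the second is April 10.
At the standard offset (UTC+07:30), 18:28 UTC + 7h30m = 01:58 Tarion Prefecture standard time (rolling into the next day, 4 March 2022).
The standard-time date in Tarion Prefecture, 4 March 2022, lies within the daylight-saving period (31 October 2021 – 10 April 2022), so Tarion Prefecture is on daylight time, UTC+08:30.
18:28 UTC + 8h30m = 02:58 Tarion Prefecture (rolling into the next day, 4 March 2022).

02:58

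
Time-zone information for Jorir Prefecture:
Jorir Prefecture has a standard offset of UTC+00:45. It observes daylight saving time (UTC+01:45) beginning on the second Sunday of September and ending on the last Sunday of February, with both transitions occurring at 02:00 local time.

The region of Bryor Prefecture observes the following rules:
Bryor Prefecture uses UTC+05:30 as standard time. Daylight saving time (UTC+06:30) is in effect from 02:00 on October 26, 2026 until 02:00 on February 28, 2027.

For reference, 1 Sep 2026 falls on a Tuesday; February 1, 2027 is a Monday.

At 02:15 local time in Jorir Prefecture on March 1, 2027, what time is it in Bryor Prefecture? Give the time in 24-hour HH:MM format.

1 September 2026 is a Tuesday, so the first Sunday is September 6 and the second is September 13.
1 February 2027 is a Monday, so Sundays fall on 7, 14, 21, 28; the last is February 28.
March 1, 2027 does not fall between 13 September 2026 and 28 February 2027, so daylight saving is not in effect and Jorir Prefecture is at UTC+00:45.
02:15 Jorir Prefecture − 0h45m = 01:30 UTC.
At the standard offset (UTC+05:30), 01:30 UTC + 5h30m = 07:00 Bryor Prefecture standard time.
The standard-time date in Bryor Prefecture, March 1, 2027, does not fall between 26 October 2026 and 28 February 2027, so daylight saving is not in effect and Bryor Prefecture is at UTC+05:30.
01:30 UTC + 5h30m = 07:00 Bryor Prefecture.

07:00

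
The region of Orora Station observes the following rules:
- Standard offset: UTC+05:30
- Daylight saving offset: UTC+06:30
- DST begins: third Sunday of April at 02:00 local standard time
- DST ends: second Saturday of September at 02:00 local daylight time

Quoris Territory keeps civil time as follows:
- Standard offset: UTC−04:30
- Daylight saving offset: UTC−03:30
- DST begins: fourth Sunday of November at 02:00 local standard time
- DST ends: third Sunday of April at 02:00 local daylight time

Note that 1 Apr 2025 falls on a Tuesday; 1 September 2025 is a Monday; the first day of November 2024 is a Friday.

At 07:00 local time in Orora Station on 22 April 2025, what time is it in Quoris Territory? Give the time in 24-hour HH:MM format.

1 April 2025 is a Tuesday, so the first Sunday is April 6 and the third is April 20.
1 September 2025 is a Monday, so the first Saturday is September 6 and the second is September 13.
Daylight saving runs 20 April – 13 September; 22 April 2025 is inside that window, so Orora Station is at UTC+06:30.
07:00 Orora Station − 6h30m = 00:30 UTC.
1 November 2024 is a Friday, so the first Sunday is November 3 and the fourth is November 24.
1 April 2025 is a Tuesday, so the first Sunday is April 6 and the third is April 20.
At the standard offset (UTC−04:30), 00:30 UTC − 4h30m = 20:00 Quoris Territory standard time (rolling into the previous day, 21 April 2025).
The standard-time date in Quoris Territory, 21 April 2025, is outside the daylight-saving period (24 November 2024 – 20 April 2025), so Quoris Territory is on standard time, UTC−04:30.
00:30 UTC − 4h30m = 20:00 Quoris Territory (rolling into the previous day, 21 April 2025).

20:00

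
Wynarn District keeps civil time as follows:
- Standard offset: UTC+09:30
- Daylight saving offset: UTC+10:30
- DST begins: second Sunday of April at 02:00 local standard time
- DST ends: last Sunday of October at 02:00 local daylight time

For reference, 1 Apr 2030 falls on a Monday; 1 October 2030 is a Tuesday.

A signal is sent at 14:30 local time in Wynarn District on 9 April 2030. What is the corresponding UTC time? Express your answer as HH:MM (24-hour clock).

05:00

1 April 2030 is a Monday, so the first Sunday is April 7 and the second is April 14.
1 October 2030 is a Tuesday, so Sundays fall on 6, 13, 20, 27; the last is October 27.
Daylight saving runs 14 April – 27 October; 9 April 2030 is outside that window, so Wynarn District is on standard time at UTC+09:30.
14:30 local − 9h30m = 05:00 UTC.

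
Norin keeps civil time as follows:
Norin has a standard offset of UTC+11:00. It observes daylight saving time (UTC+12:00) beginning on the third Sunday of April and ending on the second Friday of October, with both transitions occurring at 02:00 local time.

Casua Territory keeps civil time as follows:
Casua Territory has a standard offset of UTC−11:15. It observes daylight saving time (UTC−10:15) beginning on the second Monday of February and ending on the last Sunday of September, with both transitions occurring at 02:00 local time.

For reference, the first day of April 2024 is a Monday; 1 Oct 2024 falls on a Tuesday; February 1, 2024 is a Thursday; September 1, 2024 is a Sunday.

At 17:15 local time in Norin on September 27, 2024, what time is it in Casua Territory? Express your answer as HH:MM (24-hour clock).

1 April 2024 is a Monday, so the first Sunday is April 7 and the third is April 21.
1 October 2024 is a Tuesday, so the first Friday is October 4 and the second is October 11.
September 27, 2024 lies within the daylight-saving period (21 April – 11 October), so Norin is on daylight time, UTC+12:00.
17:15 Norin − 12h = 05:15 UTC.
1 February 2024 is a Thursday, so the first Monday is February 5 and the second is February 12.
1 September 2024 is a Sunday, so Sundays fall on 1, 8, 15, 22, 29; the last is September 29.
At the standard offset (UTC−11:15), 05:15 UTC − 11h15m = 18:00 Casua Territory standard time (rolling into the previous day, 26 September 2024).
The standard-time date in Casua Territory, September 26, 2024, falls between 12 February and 29 September, so daylight saving is in effect and Casua Territory is at UTC−10:15.
05:15 UTC − 10h15m = 19:00 Casua Territory (rolling into the previous day, 26 September 2024).

19:00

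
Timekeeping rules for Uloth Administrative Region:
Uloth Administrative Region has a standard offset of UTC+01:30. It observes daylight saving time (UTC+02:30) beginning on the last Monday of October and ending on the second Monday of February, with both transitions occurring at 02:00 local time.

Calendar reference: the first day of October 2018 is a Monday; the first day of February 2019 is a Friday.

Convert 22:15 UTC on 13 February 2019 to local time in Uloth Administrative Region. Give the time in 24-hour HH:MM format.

23:45

1 October 2018 is a Monday, so Mondays fall on 1, 8, 15, 22, 29; the last is October 29.
1 February 2019 is a Friday, so the first Monday is February 4 and the second is February 11.
At the standard offset (UTC+01:30), 22:15 UTC + 1h30m = 23:45 Uloth Administrative Region standard time.
Daylight saving runs 29 October 2018 – 11 February 2019; the standard-time date in Uloth Administrative Region, 13 February 2019, is outside that window, so Uloth Administrative Region is on standard time at UTC+01:30.
22:15 UTC + 1h30m = 23:45 local.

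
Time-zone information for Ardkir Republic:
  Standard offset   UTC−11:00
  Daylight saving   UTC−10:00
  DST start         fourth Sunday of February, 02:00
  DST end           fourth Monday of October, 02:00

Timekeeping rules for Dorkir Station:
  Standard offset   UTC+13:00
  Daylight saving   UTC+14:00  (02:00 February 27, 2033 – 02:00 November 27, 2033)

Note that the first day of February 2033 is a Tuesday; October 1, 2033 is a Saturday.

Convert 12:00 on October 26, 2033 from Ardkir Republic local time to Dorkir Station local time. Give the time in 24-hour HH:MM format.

13:00

1 February 2033 is a Tuesday, so the first Sunday is February 6 and the fourth is February 27.
1 October 2033 is a Saturday, so the first Monday is October 3 and the fourth is October 24.
October 26, 2033 is outside the daylight-saving period (27 February – 24 October), so Ardkir Republic is on standard time, UTC−11:00.
12:00 Ardkir Republic + 11h = 23:00 UTC.
At the standard offset (UTC+13:00), 23:00 UTC + 13h = 12:00 Dorkir Station standard time (rolling into the next day, 27 October 2033).
The standard-time date in Dorkir Station, October 27, 2033, lies within the daylight-saving period (27 February – 27 November), so Dorkir Station is on daylight time, UTC+14:00.
23:00 UTC + 14h = 13:00 Dorkir Station (rolling into the next day, 27 October 2033).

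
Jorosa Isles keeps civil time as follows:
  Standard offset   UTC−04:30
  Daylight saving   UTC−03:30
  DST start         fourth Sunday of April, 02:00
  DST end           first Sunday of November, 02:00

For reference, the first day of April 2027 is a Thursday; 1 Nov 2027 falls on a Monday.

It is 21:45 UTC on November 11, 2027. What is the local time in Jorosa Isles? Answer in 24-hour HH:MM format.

17:15

1 April 2027 is a Thursday, so the first Sunday is April 4 and the fourth is April 25.
1 November 2027 is a Monday, so the first Sunday is November 7.
At the standard offset (UTC−04:30), 21:45 UTC − 4h30m = 17:15 Jorosa Isles standard time.
The standard-time date in Jorosa Isles, November 11, 2027, does not fall between 25 April and 7 November, so daylight saving is not in effect and Jorosa Isles is at UTC−04:30.
21:45 UTC − 4h30m = 17:15 local.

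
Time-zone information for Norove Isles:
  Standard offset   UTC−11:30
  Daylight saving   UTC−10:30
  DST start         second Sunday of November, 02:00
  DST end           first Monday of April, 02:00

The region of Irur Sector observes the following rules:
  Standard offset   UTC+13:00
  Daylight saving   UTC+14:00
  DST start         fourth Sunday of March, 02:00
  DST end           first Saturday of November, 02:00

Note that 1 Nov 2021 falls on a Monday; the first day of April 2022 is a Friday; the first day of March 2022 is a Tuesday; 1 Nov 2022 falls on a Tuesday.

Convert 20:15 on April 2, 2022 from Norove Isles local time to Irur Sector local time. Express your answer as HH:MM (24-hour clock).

1 November 2021 is a Monday, so the first Sunday is November 7 and the second is November 14.
1 April 2022 is a Friday, so the first Monday is April 4.
April 2, 2022 lies within the daylight-saving period (14 November 2021 – 4 April 2022), so Norove Isles is on daylight time, UTC−10:30.
20:15 Norove Isles + 10h30m = 06:45 UTC (rolling into the next day, 3 April 2022).
1 March 2022 is a Tuesday, so the first Sunday is March 6 and the fourth is March 27.
1 November 2022 is a Tuesday, so the first Saturday is November 5.
At the standard offset (UTC+13:00), 06:45 UTC + 13h = 19:45 Irur Sector standard time.
Daylight saving runs 27 March – 5 November; the standard-time date in Irur Sector, April 3, 2022, is inside that window, so Irur Sector is at UTC+14:00.
06:45 UTC + 14h = 20:45 Irur Sector.

20:45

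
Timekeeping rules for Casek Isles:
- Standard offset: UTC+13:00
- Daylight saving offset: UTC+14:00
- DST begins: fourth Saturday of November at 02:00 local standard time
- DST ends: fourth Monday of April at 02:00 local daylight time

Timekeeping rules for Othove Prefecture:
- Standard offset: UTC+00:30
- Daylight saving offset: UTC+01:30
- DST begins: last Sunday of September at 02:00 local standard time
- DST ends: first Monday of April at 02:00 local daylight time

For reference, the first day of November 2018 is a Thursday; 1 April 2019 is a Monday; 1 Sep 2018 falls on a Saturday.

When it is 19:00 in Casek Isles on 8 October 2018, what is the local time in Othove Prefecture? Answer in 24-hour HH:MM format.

07:30

1 November 2018 is a Thursday, so the first Saturday is November 3 and the fourth is November 24.
1 April 2019 is a Monday, so the first Monday is April 1 and the fourth is April 22.
8 October 2018 is outside the daylight-saving period (24 November 2018 – 22 April 2019), so Casek Isles is on standard time, UTC+13:00.
19:00 Casek Isles − 13h = 06:00 UTC.
1 September 2018 is a Saturday, so Sundays fall on 2, 9, 16, 23, 30; the last is September 30.
1 April 2019 is a Monday, so the first Monday is April 1.
At the standard offset (UTC+00:30), 06:00 UTC + 0h30m = 06:30 Othove Prefecture standard time.
The standard-time date in Othove Prefecture, 8 October 2018, falls between 30 September 2018 and 1 April 2019, so daylight saving is in effect and Othove Prefecture is at UTC+01:30.
06:00 UTC + 1h30m = 07:30 Othove Prefecture.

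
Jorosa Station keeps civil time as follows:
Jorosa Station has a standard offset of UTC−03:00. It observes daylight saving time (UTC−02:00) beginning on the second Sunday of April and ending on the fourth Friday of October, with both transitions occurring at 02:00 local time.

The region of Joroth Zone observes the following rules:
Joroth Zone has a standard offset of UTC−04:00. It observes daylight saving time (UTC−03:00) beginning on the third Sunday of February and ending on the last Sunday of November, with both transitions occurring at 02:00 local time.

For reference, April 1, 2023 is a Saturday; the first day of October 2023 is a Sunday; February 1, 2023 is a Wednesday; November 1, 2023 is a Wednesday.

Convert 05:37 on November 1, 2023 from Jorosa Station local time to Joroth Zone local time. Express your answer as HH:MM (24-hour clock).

05:37

1 April 2023 is a Saturday, so the first Sunday is April 2 and the second is April 9.
1 October 2023 is a Sunday, so the first Friday is October 6 and the fourth is October 27.
Daylight saving runs 9 April – 27 October; November 1, 2023 is outside that window, so Jorosa Station is on standard time at UTC−03:00.
05:37 Jorosa Station + 3h = 08:37 UTC.
1 February 2023 is a Wednesday, so the first Sunday is February 5 and the third is February 19.
1 November 2023 is a Wednesday, so Sundays fall on 5, 12, 19, 26; the last is November 26.
At the standard offset (UTC−04:00), 08:37 UTC − 4h = 04:37 Joroth Zone standard time.
The standard-time date in Joroth Zone, November 1, 2023, falls between 19 February and 26 November, so daylight saving is in effect and Joroth Zone is at UTC−03:00.
08:37 UTC − 3h = 05:37 Joroth Zone.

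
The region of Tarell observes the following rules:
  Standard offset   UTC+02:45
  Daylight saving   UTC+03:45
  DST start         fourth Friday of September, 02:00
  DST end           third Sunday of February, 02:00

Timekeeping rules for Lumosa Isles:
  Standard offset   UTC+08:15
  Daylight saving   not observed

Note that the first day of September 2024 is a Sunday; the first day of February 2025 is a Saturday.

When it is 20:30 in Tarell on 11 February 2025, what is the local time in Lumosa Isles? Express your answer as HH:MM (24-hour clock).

1 September 2024 is a Sunday, so the first Friday is September 6 and the fourth is September 27.
1 February 2025 is a Saturday, so the first Sunday is February 2 and the third is February 16.
11 February 2025 falls between 27 September 2024 and 16 February 2025, so daylight saving is in effect and Tarell is at UTC+03:45.
20:30 Tarell − 3h45m = 16:45 UTC.
Lumosa Isles has no daylight saving, so its offset is UTC+08:15 year-round.
16:45 UTC + 8h15m = 01:00 Lumosa Isles (rolling into the next day, 12 February 2025).

01:00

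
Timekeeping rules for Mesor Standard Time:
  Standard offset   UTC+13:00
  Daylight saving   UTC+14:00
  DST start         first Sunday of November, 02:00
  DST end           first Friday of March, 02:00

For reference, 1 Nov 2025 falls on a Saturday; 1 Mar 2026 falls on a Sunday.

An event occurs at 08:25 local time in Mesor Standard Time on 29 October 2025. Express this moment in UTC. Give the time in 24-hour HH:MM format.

1 November 2025 is a Saturday, so the first Sunday is November 2.
1 March 2026 is a Sunday, so the first Friday is March 6.
Daylight saving runs 2 November 2025 – 6 March 2026; 29 October 2025 is outside that window, so Mesor Standard Time is on standard time at UTC+13:00.
08:25 local − 13h = 19:25 UTC (rolling into the previous day, 28 October 2025).

19:25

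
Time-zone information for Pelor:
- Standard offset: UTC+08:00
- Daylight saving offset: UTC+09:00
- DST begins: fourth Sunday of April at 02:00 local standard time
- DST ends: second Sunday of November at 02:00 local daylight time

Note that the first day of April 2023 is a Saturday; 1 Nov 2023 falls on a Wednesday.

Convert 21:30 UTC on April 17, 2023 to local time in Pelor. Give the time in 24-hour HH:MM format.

1 April 2023 is a Saturday, so the first Sunday is April 2 and the fourth is April 23.
1 November 2023 is a Wednesday, so the first Sunday is November 5 and the second is November 12.
At the standard offset (UTC+08:00), 21:30 UTC + 8h = 05:30 Pelor standard time (rolling into the next day, 18 April 2023).
The standard-time date in Pelor, April 18, 2023, does not fall between 23 April and 12 November, so daylight saving is not in effect and Pelor is at UTC+08:00.
21:30 UTC + 8h = 05:30 local (rolling into the next day, 18 April 2023).

05:30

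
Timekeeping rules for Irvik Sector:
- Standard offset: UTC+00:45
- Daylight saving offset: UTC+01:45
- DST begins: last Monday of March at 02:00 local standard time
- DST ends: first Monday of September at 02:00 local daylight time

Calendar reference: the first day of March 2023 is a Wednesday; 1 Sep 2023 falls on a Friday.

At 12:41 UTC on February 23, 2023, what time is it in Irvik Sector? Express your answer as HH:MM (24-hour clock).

13:26

1 March 2023 is a Wednesday, so Mondays fall on 6, 13, 20, 27; the last is March 27.
1 September 2023 is a Friday, so the first Monday is September 4.
At the standard offset (UTC+00:45), 12:41 UTC + 0h45m = 13:26 Irvik Sector standard time.
The standard-time date in Irvik Sector, February 23, 2023, does not fall between 27 March and 4 September, so daylight saving is not in effect and Irvik Sector is at UTC+00:45.
12:41 UTC + 0h45m = 13:26 local.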